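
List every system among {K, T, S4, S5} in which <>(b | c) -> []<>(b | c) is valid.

S5-tableau for the negation ~(<>(b | c) -> []<>(b | c)):
1. ~(<>(b | c) -> []<>(b | c)), u
2. <>(b | c), u   [~->-rule on 1]
3. ~[]<>(b | c), u   [~->-rule on 1]
4. b | c, v   [<>-rule on 2: fresh world v, uRv]
5. c, v   [|-rule on 4 (branches; this branch)]
6. ~<>(b | c), w   [~[]-rule on 3: fresh world w, uRw]
7. ~(b | c), u   [~<>-rule on 6 via wRu]
8. ~b, u   [~|-rule on 7]
9. ~c, u   [~|-rule on 7]
10. ~(b | c), v   [~<>-rule on 6 via wRv]
11. ~b, v   [~|-rule on 10]
12. ~c, v   [~|-rule on 10]
Accessibility: uRu, uRv, uRw, vRu, vRv, vRw, wRu, wRv, wRw
Branch closes: c and ~c both at v.
Every branch closes (one shown): valid in S5.
S4-tableau for the negation ~(<>(b | c) -> []<>(b | c)):
1. ~(<>(b | c) -> []<>(b | c)), u
2. <>(b | c), u   [~->-rule on 1]
3. ~[]<>(b | c), u   [~->-rule on 1]
4. b | c, v   [<>-rule on 2: fresh world v, uRv]
5. c, v   [|-rule on 4 (branches; this branch)]
6. ~<>(b | c), w   [~[]-rule on 3: fresh world w, uRw]
7. ~(b | c), w   [~<>-rule on 6 via wRw]
8. ~b, w   [~|-rule on 7]
9. ~c, w   [~|-rule on 7]
Accessibility: uRu, uRv, uRw, vRv, wRw
Complete open branch: countermodel on an S4-frame, so not valid in S4, nor in K, T (the same frame is also a K-frame and a T-frame).

S5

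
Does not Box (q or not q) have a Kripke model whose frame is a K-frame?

1. not Box (q or not q), u
2. not (q or not q), v
3. not q, v
4. q, v
Accessibility: uRv
Branch closes: q and not q both at v.
(One branch shown.) All branches close.

No, unsatisfiable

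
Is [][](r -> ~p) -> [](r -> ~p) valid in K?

No, not valid

Tableau for the negation ~([][](r -> ~p) -> [](r -> ~p)):
1. ~([][](r -> ~p) -> [](r -> ~p)), w0
2. [][](r -> ~p), w0
3. ~[](r -> ~p), w0
4. ~(r -> ~p), w1
5. r, w1
6. p, w1
7. [](r -> ~p), w1
Accessibility: w0Rw1
The negation has an open branch (countermodel exists).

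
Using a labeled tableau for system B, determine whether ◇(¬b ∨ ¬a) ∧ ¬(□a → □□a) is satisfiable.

1. ◇(¬b ∨ ¬a) ∧ ¬(□a → □□a), u
2. ◇(¬b ∨ ¬a), u
3. ¬(□a → □□a), u
4. □a, u
5. ¬□□a, u
6. a, u
7. ¬b ∨ ¬a, v
8. a, v
9. ¬b, v
10. ¬□a, w
11. a, w
12. ¬a, x
Accessibility: uRu, uRv, uRw, vRu, vRv, wRu, wRw, wRx, xRw, xRx

Satisfiable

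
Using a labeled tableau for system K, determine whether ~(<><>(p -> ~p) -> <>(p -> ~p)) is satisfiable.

1. ~(<><>(p -> ~p) -> <>(p -> ~p)), 0
2. <><>(p -> ~p), 0
3. ~<>(p -> ~p), 0
4. <>(p -> ~p), 1
5. ~(p -> ~p), 1
6. p, 1
7. p -> ~p, 2
8. ~p, 2
Accessibility: 0R1, 1R2

Yes, satisfiable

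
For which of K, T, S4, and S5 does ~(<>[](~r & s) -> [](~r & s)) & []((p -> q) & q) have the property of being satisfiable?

S5-tableau for the formula:
1. ~(<>[](~r & s) -> [](~r & s)) & []((p -> q) & q), 0
2. ~(<>[](~r & s) -> [](~r & s)), 0   [&-rule on 1]
3. []((p -> q) & q), 0   [&-rule on 1]
4. <>[](~r & s), 0   [~->-rule on 2]
5. ~[](~r & s), 0   [~->-rule on 2]
6. (p -> q) & q, 0   [[]-rule on 3 via 0R0]
7. p -> q, 0   [&-rule on 6]
8. q, 0   [&-rule on 6]
9. [](~r & s), 1   [<>-rule on 4: fresh world 1, 0R1]
10. (p -> q) & q, 1   [[]-rule on 3 via 0R1]
11. p -> q, 1   [&-rule on 10]
12. q, 1   [&-rule on 10]
13. ~r & s, 0   [[]-rule on 9 via 1R0]
14. ~r, 0   [&-rule on 13]
15. s, 0   [&-rule on 13]
16. ~r & s, 1   [[]-rule on 9 via 1R1]
17. ~r, 1   [&-rule on 16]
18. s, 1   [&-rule on 16]
19. ~(~r & s), 2   [~[]-rule on 5: fresh world 2, 0R2]
20. (p -> q) & q, 2   [[]-rule on 3 via 0R2]
21. p -> q, 2   [&-rule on 20]
22. q, 2   [&-rule on 20]
23. ~r & s, 2   [[]-rule on 9 via 1R2]
24. ~r, 2   [&-rule on 23]
25. s, 2   [&-rule on 23]
26. ~s, 2   [~&-rule on 19 (branches; this branch)]
Accessibility: 0R0, 0R1, 0R2, 1R0, 1R1, 1R2, 2R0, 2R1, 2R2
Branch closes: s and ~s both at 2.
Every branch closes (one shown): unsatisfiable in S5.
S4-tableau for the formula:
1. ~(<>[](~r & s) -> [](~r & s)) & []((p -> q) & q), 0
2. ~(<>[](~r & s) -> [](~r & s)), 0   [&-rule on 1]
3. []((p -> q) & q), 0   [&-rule on 1]
4. <>[](~r & s), 0   [~->-rule on 2]
5. ~[](~r & s), 0   [~->-rule on 2]
6. (p -> q) & q, 0   [[]-rule on 3 via 0R0]
7. p -> q, 0   [&-rule on 6]
8. q, 0   [&-rule on 6]
9. [](~r & s), 1   [<>-rule on 4: fresh world 1, 0R1]
10. (p -> q) & q, 1   [[]-rule on 3 via 0R1]
11. p -> q, 1   [&-rule on 10]
12. q, 1   [&-rule on 10]
13. ~r & s, 1   [[]-rule on 9 via 1R1]
14. ~r, 1   [&-rule on 13]
15. s, 1   [&-rule on 13]
16. ~(~r & s), 2   [~[]-rule on 5: fresh world 2, 0R2]
17. (p -> q) & q, 2   [[]-rule on 3 via 0R2]
18. p -> q, 2   [&-rule on 17]
19. q, 2   [&-rule on 17]
20. ~s, 2   [~&-rule on 16 (branches; this branch)]
Accessibility: 0R0, 0R1, 0R2, 1R1, 2R2
Complete open branch: satisfiable in S4, hence also in K, T (this S4-model is also a K-model and a T-model).

K, T, S4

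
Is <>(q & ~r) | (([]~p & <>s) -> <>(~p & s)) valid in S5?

Yes, valid

Tableau for the negation ~(<>(q & ~r) | (([]~p & <>s) -> <>(~p & s))):
1. ~(<>(q & ~r) | (([]~p & <>s) -> <>(~p & s))), 0
2. ~<>(q & ~r), 0
3. ~(([]~p & <>s) -> <>(~p & s)), 0
4. []~p & <>s, 0
5. ~<>(~p & s), 0
6. []~p, 0
7. <>s, 0
8. ~(q & ~r), 0
9. ~(~p & s), 0
10. ~p, 0
11. r, 0
12. ~s, 0
13. s, 1
14. ~(q & ~r), 1
15. ~(~p & s), 1
16. ~p, 1
17. r, 1
18. ~s, 1
Accessibility: 0R0, 0R1, 1R0, 1R1
Branch closes: s and ~s both at 1.
Every branch of the negation's tableau closes; the branch above is one of them.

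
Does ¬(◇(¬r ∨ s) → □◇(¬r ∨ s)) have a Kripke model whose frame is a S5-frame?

Unsatisfiable

1. ¬(◇(¬r ∨ s) → □◇(¬r ∨ s)), 0
2. ◇(¬r ∨ s), 0
3. ¬□◇(¬r ∨ s), 0
4. ¬r ∨ s, 1
5. s, 1
6. ¬◇(¬r ∨ s), 2
7. ¬(¬r ∨ s), 0
8. r, 0
9. ¬s, 0
10. ¬(¬r ∨ s), 1
11. r, 1
12. ¬s, 1
Accessibility: 0R0, 0R1, 0R2, 1R0, 1R1, 1R2, 2R0, 2R1, 2R2
Branch closes: s and ¬s both at 1.
Every branch closes; the branch above is one of them.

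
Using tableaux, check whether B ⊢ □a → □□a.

Invalid (countermodel exists)

Tableau for the negation ¬(□a → □□a):
1. ¬(□a → □□a), w0
2. □a, w0   [¬→-rule on 1]
3. ¬□□a, w0   [¬→-rule on 1]
4. a, w0   [□-rule on 2 via w0Rw0]
5. ¬□a, w1   [¬□-rule on 3: fresh world w1, w0Rw1]
6. a, w1   [□-rule on 2 via w0Rw1]
7. ¬a, w2   [¬□-rule on 5: fresh world w2, w1Rw2]
Accessibility: w0Rw0, w0Rw1, w1Rw0, w1Rw1, w1Rw2, w2Rw1, w2Rw2
The negation has an open branch (countermodel exists).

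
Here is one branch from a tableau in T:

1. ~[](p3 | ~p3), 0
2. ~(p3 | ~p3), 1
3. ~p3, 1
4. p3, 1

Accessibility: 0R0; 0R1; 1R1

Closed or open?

Both p3 and ~p3 appear at 1.

Closed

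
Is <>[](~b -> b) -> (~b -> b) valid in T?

Invalid (countermodel exists)

Tableau for the negation ~(<>[](~b -> b) -> (~b -> b)):
1. ~(<>[](~b -> b) -> (~b -> b)), 0
2. <>[](~b -> b), 0
3. ~(~b -> b), 0
4. ~b, 0
5. [](~b -> b), 1
6. ~b -> b, 1
7. b, 1
Accessibility: 0R0, 0R1, 1R1
The negation has an open branch (countermodel exists).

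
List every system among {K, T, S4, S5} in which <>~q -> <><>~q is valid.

T, S4, S5

T-tableau for the negation ~(<>~q -> <><>~q):
1. ~(<>~q -> <><>~q), 0
2. <>~q, 0
3. ~<><>~q, 0
4. ~<>~q, 0
5. q, 0
6. ~q, 1
7. ~<>~q, 1
8. q, 1
Accessibility: 0R0, 0R1, 1R1
Branch closes: q and ~q both at 1.
Every branch closes (one shown): valid in T, hence also in S4, S5 (every theorem of T is a theorem of S4 and S5).
K-tableau for the negation ~(<>~q -> <><>~q):
1. ~(<>~q -> <><>~q), 0
2. <>~q, 0
3. ~<><>~q, 0
4. ~q, 1
5. ~<>~q, 1
Accessibility: 0R1
Complete open branch: countermodel on a K-frame, so not valid in K.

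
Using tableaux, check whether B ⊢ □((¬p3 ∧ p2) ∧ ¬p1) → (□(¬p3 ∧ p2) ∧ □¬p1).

Valid in B

Tableau for the negation ¬(□((¬p3 ∧ p2) ∧ ¬p1) → (□(¬p3 ∧ p2) ∧ □¬p1)):
1. ¬(□((¬p3 ∧ p2) ∧ ¬p1) → (□(¬p3 ∧ p2) ∧ □¬p1)), w0
2. □((¬p3 ∧ p2) ∧ ¬p1), w0
3. ¬(□(¬p3 ∧ p2) ∧ □¬p1), w0
4. (¬p3 ∧ p2) ∧ ¬p1, w0
5. ¬p3 ∧ p2, w0
6. ¬p1, w0
7. ¬p3, w0
8. p2, w0
9. ¬□(¬p3 ∧ p2), w0
10. ¬(¬p3 ∧ p2), w1
11. (¬p3 ∧ p2) ∧ ¬p1, w1
12. ¬p3 ∧ p2, w1
13. ¬p1, w1
14. ¬p3, w1
15. p2, w1
16. ¬p2, w1
Accessibility: w0Rw0, w0Rw1, w1Rw0, w1Rw1
Branch closes: p2 and ¬p2 both at w1.
All branches of the negation close; one closing branch shown above.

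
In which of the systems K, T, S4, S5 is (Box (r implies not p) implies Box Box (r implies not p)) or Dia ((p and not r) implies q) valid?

T-tableau for the negation not ((Box (r implies not p) implies Box Box (r implies not p)) or Dia ((p and not r) implies q)):
1. not ((Box (r implies not p) implies Box Box (r implies not p)) or Dia ((p and not r) implies q)), 0
2. not (Box (r implies not p) implies Box Box (r implies not p)), 0
3. not Dia ((p and not r) implies q), 0
4. Box (r implies not p), 0
5. not Box Box (r implies not p), 0
6. not ((p and not r) implies q), 0
7. p and not r, 0
8. not q, 0
9. p, 0
10. not r, 0
11. r implies not p, 0
12. not Box (r implies not p), 1
13. not ((p and not r) implies q), 1
14. p and not r, 1
15. not q, 1
16. p, 1
17. not r, 1
18. r implies not p, 1
19. not (r implies not p), 2
20. r, 2
21. p, 2
Accessibility: 0R0, 0R1, 1R1, 1R2, 2R2
Complete open branch: countermodel on a T-frame, so not valid in T, nor in K (the same frame is also a K-frame).
S4-tableau for the negation not ((Box (r implies not p) implies Box Box (r implies not p)) or Dia ((p and not r) implies q)):
1. not ((Box (r implies not p) implies Box Box (r implies not p)) or Dia ((p and not r) implies q)), 0
2. not (Box (r implies not p) implies Box Box (r implies not p)), 0
3. not Dia ((p and not r) implies q), 0
4. Box (r implies not p), 0
5. not Box Box (r implies not p), 0
6. not ((p and not r) implies q), 0
7. p and not r, 0
8. not q, 0
9. p, 0
10. not r, 0
11. r implies not p, 0
12. not Box (r implies not p), 1
13. not ((p and not r) implies q), 1
14. p and not r, 1
15. not q, 1
16. p, 1
17. not r, 1
18. r implies not p, 1
19. not (r implies not p), 2
20. r, 2
21. p, 2
22. not ((p and not r) implies q), 2
23. p and not r, 2
24. not q, 2
25. not r, 2
Accessibility: 0R0, 0R1, 0R2, 1R1, 1R2, 2R2
Branch closes: r and not r both at 2.
Every branch closes (one shown): valid in S4, hence also in S5 (every theorem of S4 is a theorem of S5).

S4, S5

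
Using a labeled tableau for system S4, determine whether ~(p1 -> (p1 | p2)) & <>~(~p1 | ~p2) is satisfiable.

Unsatisfiable

1. ~(p1 -> (p1 | p2)) & <>~(~p1 | ~p2), 0
2. ~(p1 -> (p1 | p2)), 0
3. <>~(~p1 | ~p2), 0
4. p1, 0
5. ~(p1 | p2), 0
6. ~p1, 0
7. ~p2, 0
Accessibility: 0R0
Branch closes: p1 and ~p1 both at 0.
Every branch closes; the branch above is one of them.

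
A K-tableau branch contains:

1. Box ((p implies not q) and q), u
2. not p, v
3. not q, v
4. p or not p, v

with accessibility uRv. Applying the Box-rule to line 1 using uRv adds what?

(p implies not q) and q, v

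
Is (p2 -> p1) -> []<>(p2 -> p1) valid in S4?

Not valid

Tableau for the negation ~((p2 -> p1) -> []<>(p2 -> p1)):
1. ~((p2 -> p1) -> []<>(p2 -> p1)), 0
2. p2 -> p1, 0
3. ~[]<>(p2 -> p1), 0
4. p1, 0
5. ~<>(p2 -> p1), 1
6. ~(p2 -> p1), 1
7. p2, 1
8. ~p1, 1
Accessibility: 0R0, 0R1, 1R1
The negation has an open branch (countermodel exists).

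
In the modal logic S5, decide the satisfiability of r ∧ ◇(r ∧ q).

1. r ∧ ◇(r ∧ q), u
2. r, u   [∧-rule on 1]
3. ◇(r ∧ q), u   [∧-rule on 1]
4. r ∧ q, v   [◇-rule on 3: fresh world v, uRv]
5. r, v   [∧-rule on 4]
6. q, v   [∧-rule on 4]
Accessibility: uRu, uRv, vRu, vRv

Satisfiable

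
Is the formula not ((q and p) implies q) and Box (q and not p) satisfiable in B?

1. not ((q and p) implies q) and Box (q and not p), u
2. not ((q and p) implies q), u
3. Box (q and not p), u
4. q and p, u
5. not q, u
6. q, u
7. p, u
Accessibility: uRu
Branch closes: q and not q both at u.
All branches of the tableau close; one closing branch shown above.

Unsatisfiable (every branch closes)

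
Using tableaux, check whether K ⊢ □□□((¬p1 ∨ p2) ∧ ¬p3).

Tableau for the negation ¬□□□((¬p1 ∨ p2) ∧ ¬p3):
1. ¬□□□((¬p1 ∨ p2) ∧ ¬p3), u
2. ¬□□((¬p1 ∨ p2) ∧ ¬p3), v   [¬□-rule on 1: fresh world v, uRv]
3. ¬□((¬p1 ∨ p2) ∧ ¬p3), w   [¬□-rule on 2: fresh world w, vRw]
4. ¬((¬p1 ∨ p2) ∧ ¬p3), x   [¬□-rule on 3: fresh world x, wRx]
5. p3, x   [¬∧-rule on 4 (branches; this branch)]
Accessibility: uRv, vRw, wRx
The negation has an open branch (countermodel exists).

Invalid (countermodel exists)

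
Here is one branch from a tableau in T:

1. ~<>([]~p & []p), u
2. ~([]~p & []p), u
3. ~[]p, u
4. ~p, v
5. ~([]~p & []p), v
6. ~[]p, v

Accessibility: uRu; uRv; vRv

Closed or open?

No world carries both an atom and its negation.

Open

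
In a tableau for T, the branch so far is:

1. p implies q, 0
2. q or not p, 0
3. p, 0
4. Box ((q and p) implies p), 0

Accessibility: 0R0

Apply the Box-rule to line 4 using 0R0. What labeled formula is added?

(q and p) implies p, 0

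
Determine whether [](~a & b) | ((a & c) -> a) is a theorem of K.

Tableau for the negation ~([](~a & b) | ((a & c) -> a)):
1. ~([](~a & b) | ((a & c) -> a)), 0
2. ~[](~a & b), 0
3. ~((a & c) -> a), 0
4. a & c, 0
5. ~a, 0
6. a, 0
7. c, 0
Branch closes: a and ~a both at 0.
Every branch of the negation's tableau closes; the branch above is one of them.

Valid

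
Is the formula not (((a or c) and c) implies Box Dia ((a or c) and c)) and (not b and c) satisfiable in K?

1. not (((a or c) and c) implies Box Dia ((a or c) and c)) and (not b and c), w0
2. not (((a or c) and c) implies Box Dia ((a or c) and c)), w0
3. not b and c, w0
4. (a or c) and c, w0
5. not Box Dia ((a or c) and c), w0
6. not b, w0
7. c, w0
8. a or c, w0
9. not Dia ((a or c) and c), w1
Accessibility: w0Rw1

Satisfiable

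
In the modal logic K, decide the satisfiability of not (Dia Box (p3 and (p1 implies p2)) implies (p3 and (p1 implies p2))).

Yes, satisfiable

1. not (Dia Box (p3 and (p1 implies p2)) implies (p3 and (p1 implies p2))), w0
2. Dia Box (p3 and (p1 implies p2)), w0
3. not (p3 and (p1 implies p2)), w0
4. not (p1 implies p2), w0
5. p1, w0
6. not p2, w0
7. Box (p3 and (p1 implies p2)), w1
Accessibility: w0Rw1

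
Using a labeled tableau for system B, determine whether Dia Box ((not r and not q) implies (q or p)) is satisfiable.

Satisfiable

1. Dia Box ((not r and not q) implies (q or p)), 0
2. Box ((not r and not q) implies (q or p)), 1
3. (not r and not q) implies (q or p), 0
4. (not r and not q) implies (q or p), 1
5. q or p, 0
6. q or p, 1
7. p, 0
8. p, 1
Accessibility: 0R0, 0R1, 1R0, 1R1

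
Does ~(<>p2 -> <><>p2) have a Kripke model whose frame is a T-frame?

1. ~(<>p2 -> <><>p2), 0
2. <>p2, 0   [~->-rule on 1]
3. ~<><>p2, 0   [~->-rule on 1]
4. ~<>p2, 0   [~<>-rule on 3 via 0R0]
5. ~p2, 0   [~<>-rule on 4 via 0R0]
6. p2, 1   [<>-rule on 2: fresh world 1, 0R1]
7. ~<>p2, 1   [~<>-rule on 3 via 0R1]
8. ~p2, 1   [~<>-rule on 4 via 0R1]
Accessibility: 0R0, 0R1, 1R1
Branch closes: p2 and ~p2 both at 1.
Every branch closes; the branch above is one of them.

Unsatisfiable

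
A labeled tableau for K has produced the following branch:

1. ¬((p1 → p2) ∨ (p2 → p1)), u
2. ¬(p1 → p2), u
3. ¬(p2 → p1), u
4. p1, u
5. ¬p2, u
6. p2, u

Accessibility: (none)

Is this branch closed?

Closed

Both p2 and ¬p2 appear at u.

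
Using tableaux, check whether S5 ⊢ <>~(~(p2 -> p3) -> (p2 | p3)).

No, not valid

Tableau for the negation ~<>~(~(p2 -> p3) -> (p2 | p3)):
1. ~<>~(~(p2 -> p3) -> (p2 | p3)), w0
2. ~(p2 -> p3) -> (p2 | p3), w0
3. p2 | p3, w0
4. p3, w0
Accessibility: w0Rw0
The negation has an open branch (countermodel exists).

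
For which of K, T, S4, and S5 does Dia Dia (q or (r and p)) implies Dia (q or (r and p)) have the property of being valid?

T-tableau for the negation not (Dia Dia (q or (r and p)) implies Dia (q or (r and p))):
1. not (Dia Dia (q or (r and p)) implies Dia (q or (r and p))), 0
2. Dia Dia (q or (r and p)), 0
3. not Dia (q or (r and p)), 0
4. not (q or (r and p)), 0
5. not q, 0
6. not (r and p), 0
7. not p, 0
8. Dia (q or (r and p)), 1
9. not (q or (r and p)), 1
10. not q, 1
11. not (r and p), 1
12. not p, 1
13. q or (r and p), 2
14. r and p, 2
15. r, 2
16. p, 2
Accessibility: 0R0, 0R1, 1R1, 1R2, 2R2
Complete open branch: countermodel on a T-frame, so not valid in T, nor in K (the same frame is also a K-frame).
S4-tableau for the negation not (Dia Dia (q or (r and p)) implies Dia (q or (r and p))):
1. not (Dia Dia (q or (r and p)) implies Dia (q or (r and p))), 0
2. Dia Dia (q or (r and p)), 0
3. not Dia (q or (r and p)), 0
4. not (q or (r and p)), 0
5. not q, 0
6. not (r and p), 0
7. not p, 0
8. Dia (q or (r and p)), 1
9. not (q or (r and p)), 1
10. not q, 1
11. not (r and p), 1
12. not p, 1
13. q or (r and p), 2
14. not (q or (r and p)), 2
15. not q, 2
16. not (r and p), 2
17. r and p, 2
18. r, 2
19. p, 2
20. not p, 2
Accessibility: 0R0, 0R1, 0R2, 1R1, 1R2, 2R2
Branch closes: p and not p both at 2.
Every branch closes (one shown): valid in S4, hence also in S5 (every theorem of S4 is a theorem of S5).

S4, S5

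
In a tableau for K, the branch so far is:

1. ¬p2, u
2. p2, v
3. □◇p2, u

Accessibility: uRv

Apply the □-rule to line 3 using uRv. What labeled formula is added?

◇p2, v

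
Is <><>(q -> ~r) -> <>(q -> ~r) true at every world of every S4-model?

Yes, valid

Tableau for the negation ~(<><>(q -> ~r) -> <>(q -> ~r)):
1. ~(<><>(q -> ~r) -> <>(q -> ~r)), 0
2. <><>(q -> ~r), 0
3. ~<>(q -> ~r), 0
4. ~(q -> ~r), 0
5. q, 0
6. r, 0
7. <>(q -> ~r), 1
8. ~(q -> ~r), 1
9. q, 1
10. r, 1
11. q -> ~r, 2
12. ~(q -> ~r), 2
13. q, 2
14. r, 2
15. ~r, 2
Accessibility: 0R0, 0R1, 0R2, 1R1, 1R2, 2R2
Branch closes: r and ~r both at 2.
All branches of the negation close; one closing branch shown above.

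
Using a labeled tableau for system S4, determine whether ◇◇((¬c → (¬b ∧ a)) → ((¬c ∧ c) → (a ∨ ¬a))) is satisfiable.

1. ◇◇((¬c → (¬b ∧ a)) → ((¬c ∧ c) → (a ∨ ¬a))), w0
2. ◇((¬c → (¬b ∧ a)) → ((¬c ∧ c) → (a ∨ ¬a))), w1   [◇-rule on 1: fresh world w1, w0Rw1]
3. (¬c → (¬b ∧ a)) → ((¬c ∧ c) → (a ∨ ¬a)), w2   [◇-rule on 2: fresh world w2, w1Rw2]
4. (¬c ∧ c) → (a ∨ ¬a), w2   [→-rule on 3 (branches; this branch)]
5. a ∨ ¬a, w2   [→-rule on 4 (branches; this branch)]
6. ¬a, w2   [∨-rule on 5 (branches; this branch)]
Accessibility: w0Rw0, w0Rw1, w0Rw2, w1Rw1, w1Rw2, w2Rw2

Yes, satisfiable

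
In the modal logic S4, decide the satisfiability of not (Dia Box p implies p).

Satisfiable (open branch found)

1. not (Dia Box p implies p), 0
2. Dia Box p, 0
3. not p, 0
4. Box p, 1
5. p, 1
Accessibility: 0R0, 0R1, 1R1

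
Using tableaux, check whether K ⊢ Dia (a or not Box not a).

Tableau for the negation not Dia (a or not Box not a):
1. not Dia (a or not Box not a), w0
The negation has an open branch (countermodel exists).

No, not valid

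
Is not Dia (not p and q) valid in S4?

Not valid

Tableau for the negation Dia (not p and q):
1. Dia (not p and q), u
2. not p and q, v   [Dia-rule on 1: fresh world v, uRv]
3. not p, v   [and-rule on 2]
4. q, v   [and-rule on 2]
Accessibility: uRu, uRv, vRv
The negation has an open branch (countermodel exists).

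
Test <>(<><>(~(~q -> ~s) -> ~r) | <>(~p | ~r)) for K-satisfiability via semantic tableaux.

Satisfiable (open branch found)

1. <>(<><>(~(~q -> ~s) -> ~r) | <>(~p | ~r)), u
2. <><>(~(~q -> ~s) -> ~r) | <>(~p | ~r), v
3. <>(~p | ~r), v
4. ~p | ~r, w
5. ~r, w
Accessibility: uRv, vRw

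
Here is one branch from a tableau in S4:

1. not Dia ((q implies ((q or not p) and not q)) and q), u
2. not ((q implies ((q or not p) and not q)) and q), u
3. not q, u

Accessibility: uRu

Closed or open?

No world carries both an atom and its negation.

No, open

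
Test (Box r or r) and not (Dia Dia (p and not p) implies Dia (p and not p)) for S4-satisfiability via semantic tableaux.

Unsatisfiable

1. (Box r or r) and not (Dia Dia (p and not p) implies Dia (p and not p)), 0
2. Box r or r, 0   [and-rule on 1]
3. not (Dia Dia (p and not p) implies Dia (p and not p)), 0   [and-rule on 1]
4. Dia Dia (p and not p), 0   [neg-implies-rule on 3]
5. not Dia (p and not p), 0   [neg-implies-rule on 3]
6. not (p and not p), 0   [neg-Dia-rule on 5 via 0R0]
7. Box r, 0   [or-rule on 2 (branches; this branch)]
8. r, 0   [Box-rule on 7 via 0R0]
9. p, 0   [neg-and-rule on 6 (branches; this branch)]
10. Dia (p and not p), 1   [Dia-rule on 4: fresh world 1, 0R1]
11. not (p and not p), 1   [neg-Dia-rule on 5 via 0R1]
12. r, 1   [Box-rule on 7 via 0R1]
13. p, 1   [neg-and-rule on 11 (branches; this branch)]
14. p and not p, 2   [Dia-rule on 10: fresh world 2, 1R2]
15. p, 2   [and-rule on 14]
16. not p, 2   [and-rule on 14]
Accessibility: 0R0, 0R1, 0R2, 1R1, 1R2, 2R2
Branch closes: p and not p both at 2.
All branches of the tableau close; one closing branch shown above.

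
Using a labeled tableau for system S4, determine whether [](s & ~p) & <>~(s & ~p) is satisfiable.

Unsatisfiable (every branch closes)

1. [](s & ~p) & <>~(s & ~p), 0
2. [](s & ~p), 0   [&-rule on 1]
3. <>~(s & ~p), 0   [&-rule on 1]
4. s & ~p, 0   [[]-rule on 2 via 0R0]
5. s, 0   [&-rule on 4]
6. ~p, 0   [&-rule on 4]
7. ~(s & ~p), 1   [<>-rule on 3: fresh world 1, 0R1]
8. s & ~p, 1   [[]-rule on 2 via 0R1]
9. s, 1   [&-rule on 8]
10. ~p, 1   [&-rule on 8]
11. p, 1   [~&-rule on 7 (branches; this branch)]
Accessibility: 0R0, 0R1, 1R1
Branch closes: p and ~p both at 1.
(One branch shown.) All branches close.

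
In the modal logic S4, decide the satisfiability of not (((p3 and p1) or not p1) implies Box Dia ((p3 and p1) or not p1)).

1. not (((p3 and p1) or not p1) implies Box Dia ((p3 and p1) or not p1)), w0
2. (p3 and p1) or not p1, w0
3. not Box Dia ((p3 and p1) or not p1), w0
4. not p1, w0
5. not Dia ((p3 and p1) or not p1), w1
6. not ((p3 and p1) or not p1), w1
7. not (p3 and p1), w1
8. p1, w1
9. not p3, w1
Accessibility: w0Rw0, w0Rw1, w1Rw1

Satisfiable (open branch found)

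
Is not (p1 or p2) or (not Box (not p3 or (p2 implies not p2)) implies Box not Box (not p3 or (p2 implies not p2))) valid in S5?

Tableau for the negation not (not (p1 or p2) or (not Box (not p3 or (p2 implies not p2)) implies Box not Box (not p3 or (p2 implies not p2)))):
1. not (not (p1 or p2) or (not Box (not p3 or (p2 implies not p2)) implies Box not Box (not p3 or (p2 implies not p2)))), 0
2. p1 or p2, 0   [neg-or-rule on 1]
3. not (not Box (not p3 or (p2 implies not p2)) implies Box not Box (not p3 or (p2 implies not p2))), 0   [neg-or-rule on 1]
4. not Box (not p3 or (p2 implies not p2)), 0   [neg-implies-rule on 3]
5. not Box not Box (not p3 or (p2 implies not p2)), 0   [neg-implies-rule on 3]
6. p1, 0   [or-rule on 2 (branches; this branch)]
7. not (not p3 or (p2 implies not p2)), 1   [neg-Box-rule on 4: fresh world 1, 0R1]
8. p3, 1   [neg-or-rule on 7]
9. not (p2 implies not p2), 1   [neg-or-rule on 7]
10. p2, 1   [neg-implies-rule on 9]
11. Box (not p3 or (p2 implies not p2)), 2   [neg-Box-rule on 5: fresh world 2, 0R2]
12. not p3 or (p2 implies not p2), 0   [Box-rule on 11 via 2R0]
13. not p3 or (p2 implies not p2), 1   [Box-rule on 11 via 2R1]
14. not p3 or (p2 implies not p2), 2   [Box-rule on 11 via 2R2]
15. p2 implies not p2, 0   [or-rule on 12 (branches; this branch)]
16. p2 implies not p2, 1   [or-rule on 13 (branches; this branch)]
17. p2 implies not p2, 2   [or-rule on 14 (branches; this branch)]
18. not p2, 0   [implies-rule on 15 (branches; this branch)]
19. not p2, 1   [implies-rule on 16 (branches; this branch)]
Accessibility: 0R0, 0R1, 0R2, 1R0, 1R1, 1R2, 2R0, 2R1, 2R2
Branch closes: p2 and not p2 both at 1.
All branches of the negation close; one closing branch shown above.

Valid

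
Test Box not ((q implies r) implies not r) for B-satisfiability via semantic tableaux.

Satisfiable

1. Box not ((q implies r) implies not r), 0
2. not ((q implies r) implies not r), 0   [Box-rule on 1 via 0R0]
3. q implies r, 0   [neg-implies-rule on 2]
4. r, 0   [neg-implies-rule on 2]
Accessibility: 0R0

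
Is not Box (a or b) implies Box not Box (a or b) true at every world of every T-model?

Tableau for the negation not (not Box (a or b) implies Box not Box (a or b)):
1. not (not Box (a or b) implies Box not Box (a or b)), 0
2. not Box (a or b), 0
3. not Box not Box (a or b), 0
4. not (a or b), 1
5. not a, 1
6. not b, 1
7. Box (a or b), 2
8. a or b, 2
9. b, 2
Accessibility: 0R0, 0R1, 0R2, 1R1, 2R2
The negation has an open branch (countermodel exists).

No, not valid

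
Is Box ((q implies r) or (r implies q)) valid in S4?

Valid

Tableau for the negation not Box ((q implies r) or (r implies q)):
1. not Box ((q implies r) or (r implies q)), w0
2. not ((q implies r) or (r implies q)), w1   [neg-Box-rule on 1: fresh world w1, w0Rw1]
3. not (q implies r), w1   [neg-or-rule on 2]
4. not (r implies q), w1   [neg-or-rule on 2]
5. q, w1   [neg-implies-rule on 3]
6. not r, w1   [neg-implies-rule on 3]
7. r, w1   [neg-implies-rule on 4]
8. not q, w1   [neg-implies-rule on 4]
Accessibility: w0Rw0, w0Rw1, w1Rw1
Branch closes: r and not r both at w1.
All branches of the negation close; one closing branch shown above.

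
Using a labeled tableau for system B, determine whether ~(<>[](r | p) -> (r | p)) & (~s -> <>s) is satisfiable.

Unsatisfiable

1. ~(<>[](r | p) -> (r | p)) & (~s -> <>s), u
2. ~(<>[](r | p) -> (r | p)), u
3. ~s -> <>s, u
4. <>[](r | p), u
5. ~(r | p), u
6. ~r, u
7. ~p, u
8. <>s, u
9. [](r | p), v
10. r | p, u
11. r | p, v
12. p, u
Accessibility: uRu, uRv, vRu, vRv
Branch closes: p and ~p both at u.
Every branch closes; the branch above is one of them.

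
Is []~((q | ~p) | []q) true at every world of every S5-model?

Invalid (countermodel exists)

Tableau for the negation ~[]~((q | ~p) | []q):
1. ~[]~((q | ~p) | []q), u
2. (q | ~p) | []q, v   [~[]-rule on 1: fresh world v, uRv]
3. []q, v   [|-rule on 2 (branches; this branch)]
4. q, u   [[]-rule on 3 via vRu]
5. q, v   [[]-rule on 3 via vRv]
Accessibility: uRu, uRv, vRu, vRv
The negation has an open branch (countermodel exists).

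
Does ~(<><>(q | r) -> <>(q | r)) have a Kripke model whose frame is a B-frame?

Satisfiable (open branch found)

1. ~(<><>(q | r) -> <>(q | r)), w0
2. <><>(q | r), w0   [~->-rule on 1]
3. ~<>(q | r), w0   [~->-rule on 1]
4. ~(q | r), w0   [~<>-rule on 3 via w0Rw0]
5. ~q, w0   [~|-rule on 4]
6. ~r, w0   [~|-rule on 4]
7. <>(q | r), w1   [<>-rule on 2: fresh world w1, w0Rw1]
8. ~(q | r), w1   [~<>-rule on 3 via w0Rw1]
9. ~q, w1   [~|-rule on 8]
10. ~r, w1   [~|-rule on 8]
11. q | r, w2   [<>-rule on 7: fresh world w2, w1Rw2]
12. r, w2   [|-rule on 11 (branches; this branch)]
Accessibility: w0Rw0, w0Rw1, w1Rw0, w1Rw1, w1Rw2, w2Rw1, w2Rw2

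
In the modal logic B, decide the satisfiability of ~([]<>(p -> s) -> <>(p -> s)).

1. ~([]<>(p -> s) -> <>(p -> s)), 0
2. []<>(p -> s), 0
3. ~<>(p -> s), 0
4. <>(p -> s), 0
5. ~(p -> s), 0
6. p, 0
7. ~s, 0
8. p -> s, 1
9. <>(p -> s), 1
10. ~(p -> s), 1
11. p, 1
12. ~s, 1
13. s, 1
Accessibility: 0R0, 0R1, 1R0, 1R1
Branch closes: s and ~s both at 1.
(One branch shown.) All branches close.

Unsatisfiable (every branch closes)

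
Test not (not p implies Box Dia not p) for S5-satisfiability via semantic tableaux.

1. not (not p implies Box Dia not p), 0
2. not p, 0
3. not Box Dia not p, 0
4. not Dia not p, 1
5. p, 0
Accessibility: 0R0, 0R1, 1R0, 1R1
Branch closes: p and not p both at 0.
All branches of the tableau close; one closing branch shown above.

No, unsatisfiable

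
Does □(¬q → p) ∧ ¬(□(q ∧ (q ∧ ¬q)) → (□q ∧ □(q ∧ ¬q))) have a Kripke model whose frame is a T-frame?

Unsatisfiable (every branch closes)

1. □(¬q → p) ∧ ¬(□(q ∧ (q ∧ ¬q)) → (□q ∧ □(q ∧ ¬q))), 0
2. □(¬q → p), 0
3. ¬(□(q ∧ (q ∧ ¬q)) → (□q ∧ □(q ∧ ¬q))), 0
4. □(q ∧ (q ∧ ¬q)), 0
5. ¬(□q ∧ □(q ∧ ¬q)), 0
6. ¬q → p, 0
7. q ∧ (q ∧ ¬q), 0
8. q, 0
9. q ∧ ¬q, 0
10. ¬q, 0
Accessibility: 0R0
Branch closes: q and ¬q both at 0.
Every branch closes; the branch above is one of them.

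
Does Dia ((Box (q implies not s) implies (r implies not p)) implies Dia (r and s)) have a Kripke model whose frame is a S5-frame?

1. Dia ((Box (q implies not s) implies (r implies not p)) implies Dia (r and s)), 0
2. (Box (q implies not s) implies (r implies not p)) implies Dia (r and s), 1   [Dia-rule on 1: fresh world 1, 0R1]
3. Dia (r and s), 1   [implies-rule on 2 (branches; this branch)]
4. r and s, 2   [Dia-rule on 3: fresh world 2, 1R2]
5. r, 2   [and-rule on 4]
6. s, 2   [and-rule on 4]
Accessibility: 0R0, 0R1, 0R2, 1R0, 1R1, 1R2, 2R0, 2R1, 2R2

Satisfiable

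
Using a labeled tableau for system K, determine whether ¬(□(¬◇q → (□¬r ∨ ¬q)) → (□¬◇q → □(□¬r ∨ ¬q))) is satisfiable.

1. ¬(□(¬◇q → (□¬r ∨ ¬q)) → (□¬◇q → □(□¬r ∨ ¬q))), w0
2. □(¬◇q → (□¬r ∨ ¬q)), w0
3. ¬(□¬◇q → □(□¬r ∨ ¬q)), w0
4. □¬◇q, w0
5. ¬□(□¬r ∨ ¬q), w0
6. ¬(□¬r ∨ ¬q), w1
7. ¬□¬r, w1
8. q, w1
9. ¬◇q → (□¬r ∨ ¬q), w1
10. ¬◇q, w1
11. ◇q, w1
12. r, w2
13. ¬q, w2
14. q, w3
15. ¬q, w3
Accessibility: w0Rw1, w1Rw2, w1Rw3
Branch closes: q and ¬q both at w3.
(One branch shown.) All branches close.

Unsatisfiable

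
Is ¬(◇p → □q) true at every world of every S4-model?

Tableau for the negation ◇p → □q:
1. ◇p → □q, u
2. □q, u   [→-rule on 1 (branches; this branch)]
3. q, u   [□-rule on 2 via uRu]
Accessibility: uRu
The negation has an open branch (countermodel exists).

Not valid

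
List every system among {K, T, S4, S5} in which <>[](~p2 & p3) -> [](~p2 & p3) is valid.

S4-tableau for the negation ~(<>[](~p2 & p3) -> [](~p2 & p3)):
1. ~(<>[](~p2 & p3) -> [](~p2 & p3)), 0
2. <>[](~p2 & p3), 0   [~->-rule on 1]
3. ~[](~p2 & p3), 0   [~->-rule on 1]
4. [](~p2 & p3), 1   [<>-rule on 2: fresh world 1, 0R1]
5. ~p2 & p3, 1   [[]-rule on 4 via 1R1]
6. ~p2, 1   [&-rule on 5]
7. p3, 1   [&-rule on 5]
8. ~(~p2 & p3), 2   [~[]-rule on 3: fresh world 2, 0R2]
9. ~p3, 2   [~&-rule on 8 (branches; this branch)]
Accessibility: 0R0, 0R1, 0R2, 1R1, 2R2
Complete open branch: countermodel on an S4-frame, so not valid in S4, nor in K, T (the same frame is also a K-frame and a T-frame).
S5-tableau for the negation ~(<>[](~p2 & p3) -> [](~p2 & p3)):
1. ~(<>[](~p2 & p3) -> [](~p2 & p3)), 0
2. <>[](~p2 & p3), 0   [~->-rule on 1]
3. ~[](~p2 & p3), 0   [~->-rule on 1]
4. [](~p2 & p3), 1   [<>-rule on 2: fresh world 1, 0R1]
5. ~p2 & p3, 0   [[]-rule on 4 via 1R0]
6. ~p2, 0   [&-rule on 5]
7. p3, 0   [&-rule on 5]
8. ~p2 & p3, 1   [[]-rule on 4 via 1R1]
9. ~p2, 1   [&-rule on 8]
10. p3, 1   [&-rule on 8]
11. ~(~p2 & p3), 2   [~[]-rule on 3: fresh world 2, 0R2]
12. ~p2 & p3, 2   [[]-rule on 4 via 1R2]
13. ~p2, 2   [&-rule on 12]
14. p3, 2   [&-rule on 12]
15. ~p3, 2   [~&-rule on 11 (branches; this branch)]
Accessibility: 0R0, 0R1, 0R2, 1R0, 1R1, 1R2, 2R0, 2R1, 2R2
Branch closes: p3 and ~p3 both at 2.
Every branch closes (one shown): valid in S5.

S5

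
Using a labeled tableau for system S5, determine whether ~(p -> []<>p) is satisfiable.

Unsatisfiable (every branch closes)

1. ~(p -> []<>p), w0
2. p, w0   [~->-rule on 1]
3. ~[]<>p, w0   [~->-rule on 1]
4. ~<>p, w1   [~[]-rule on 3: fresh world w1, w0Rw1]
5. ~p, w0   [~<>-rule on 4 via w1Rw0]
Accessibility: w0Rw0, w0Rw1, w1Rw0, w1Rw1
Branch closes: p and ~p both at w0.
All branches of the tableau close; one closing branch shown above.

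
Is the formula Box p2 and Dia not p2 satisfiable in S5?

1. Box p2 and Dia not p2, 0
2. Box p2, 0   [and-rule on 1]
3. Dia not p2, 0   [and-rule on 1]
4. p2, 0   [Box-rule on 2 via 0R0]
5. not p2, 1   [Dia-rule on 3: fresh world 1, 0R1]
6. p2, 1   [Box-rule on 2 via 0R1]
Accessibility: 0R0, 0R1, 1R0, 1R1
Branch closes: p2 and not p2 both at 1.
Every branch closes; the branch above is one of them.

Unsatisfiable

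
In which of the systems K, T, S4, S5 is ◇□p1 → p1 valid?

S5

S5-tableau for the negation ¬(◇□p1 → p1):
1. ¬(◇□p1 → p1), u
2. ◇□p1, u   [¬→-rule on 1]
3. ¬p1, u   [¬→-rule on 1]
4. □p1, v   [◇-rule on 2: fresh world v, uRv]
5. p1, u   [□-rule on 4 via vRu]
Accessibility: uRu, uRv, vRu, vRv
Branch closes: p1 and ¬p1 both at u.
Every branch closes (one shown): valid in S5.
S4-tableau for the negation ¬(◇□p1 → p1):
1. ¬(◇□p1 → p1), u
2. ◇□p1, u   [¬→-rule on 1]
3. ¬p1, u   [¬→-rule on 1]
4. □p1, v   [◇-rule on 2: fresh world v, uRv]
5. p1, v   [□-rule on 4 via vRv]
Accessibility: uRu, uRv, vRv
Complete open branch: countermodel on an S4-frame, so not valid in S4, nor in K, T (the same frame is also a K-frame and a T-frame).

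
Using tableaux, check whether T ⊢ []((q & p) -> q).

Tableau for the negation ~[]((q & p) -> q):
1. ~[]((q & p) -> q), u
2. ~((q & p) -> q), v
3. q & p, v
4. ~q, v
5. q, v
6. p, v
Accessibility: uRu, uRv, vRv
Branch closes: q and ~q both at v.
All branches of the negation close; one closing branch shown above.

Yes, valid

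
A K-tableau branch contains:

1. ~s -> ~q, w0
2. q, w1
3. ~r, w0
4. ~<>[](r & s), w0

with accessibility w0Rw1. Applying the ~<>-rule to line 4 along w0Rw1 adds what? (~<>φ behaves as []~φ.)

~<>φ behaves as []~φ: propagate the negated body to each accessible world.

~[](r & s), w1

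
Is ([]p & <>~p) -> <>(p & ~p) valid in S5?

Valid

Tableau for the negation ~(([]p & <>~p) -> <>(p & ~p)):
1. ~(([]p & <>~p) -> <>(p & ~p)), u
2. []p & <>~p, u
3. ~<>(p & ~p), u
4. []p, u
5. <>~p, u
6. ~(p & ~p), u
7. p, u
8. ~p, v
9. ~(p & ~p), v
10. p, v
Accessibility: uRu, uRv, vRu, vRv
Branch closes: p and ~p both at v.
Every branch of the negation's tableau closes; the branch above is one of them.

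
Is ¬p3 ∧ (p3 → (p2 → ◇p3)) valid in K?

No, not valid

Tableau for the negation ¬(¬p3 ∧ (p3 → (p2 → ◇p3))):
1. ¬(¬p3 ∧ (p3 → (p2 → ◇p3))), w0
2. ¬(p3 → (p2 → ◇p3)), w0   [¬∧-rule on 1 (branches; this branch)]
3. p3, w0   [¬→-rule on 2]
4. ¬(p2 → ◇p3), w0   [¬→-rule on 2]
5. p2, w0   [¬→-rule on 4]
6. ¬◇p3, w0   [¬→-rule on 4]
The negation has an open branch (countermodel exists).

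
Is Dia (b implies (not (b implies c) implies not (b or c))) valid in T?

Tableau for the negation not Dia (b implies (not (b implies c) implies not (b or c))):
1. not Dia (b implies (not (b implies c) implies not (b or c))), u
2. not (b implies (not (b implies c) implies not (b or c))), u
3. b, u
4. not (not (b implies c) implies not (b or c)), u
5. not (b implies c), u
6. b or c, u
7. not c, u
Accessibility: uRu
The negation has an open branch (countermodel exists).

No, not valid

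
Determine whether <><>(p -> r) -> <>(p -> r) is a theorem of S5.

Yes, valid

Tableau for the negation ~(<><>(p -> r) -> <>(p -> r)):
1. ~(<><>(p -> r) -> <>(p -> r)), u
2. <><>(p -> r), u
3. ~<>(p -> r), u
4. ~(p -> r), u
5. p, u
6. ~r, u
7. <>(p -> r), v
8. ~(p -> r), v
9. p, v
10. ~r, v
11. p -> r, w
12. ~(p -> r), w
13. p, w
14. ~r, w
15. r, w
Accessibility: uRu, uRv, uRw, vRu, vRv, vRw, wRu, wRv, wRw
Branch closes: r and ~r both at w.
Every branch of the negation's tableau closes; the branch above is one of them.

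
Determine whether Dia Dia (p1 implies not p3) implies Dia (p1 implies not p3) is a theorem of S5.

Tableau for the negation not (Dia Dia (p1 implies not p3) implies Dia (p1 implies not p3)):
1. not (Dia Dia (p1 implies not p3) implies Dia (p1 implies not p3)), w0
2. Dia Dia (p1 implies not p3), w0   [neg-implies-rule on 1]
3. not Dia (p1 implies not p3), w0   [neg-implies-rule on 1]
4. not (p1 implies not p3), w0   [neg-Dia-rule on 3 via w0Rw0]
5. p1, w0   [neg-implies-rule on 4]
6. p3, w0   [neg-implies-rule on 4]
7. Dia (p1 implies not p3), w1   [Dia-rule on 2: fresh world w1, w0Rw1]
8. not (p1 implies not p3), w1   [neg-Dia-rule on 3 via w0Rw1]
9. p1, w1   [neg-implies-rule on 8]
10. p3, w1   [neg-implies-rule on 8]
11. p1 implies not p3, w2   [Dia-rule on 7: fresh world w2, w1Rw2]
12. not (p1 implies not p3), w2   [neg-Dia-rule on 3 via w0Rw2]
13. p1, w2   [neg-implies-rule on 12]
14. p3, w2   [neg-implies-rule on 12]
15. not p3, w2   [implies-rule on 11 (branches; this branch)]
Accessibility: w0Rw0, w0Rw1, w0Rw2, w1Rw0, w1Rw1, w1Rw2, w2Rw0, w2Rw1, w2Rw2
Branch closes: p3 and not p3 both at w2.
All branches of the negation close; one closing branch shown above.

Valid in S5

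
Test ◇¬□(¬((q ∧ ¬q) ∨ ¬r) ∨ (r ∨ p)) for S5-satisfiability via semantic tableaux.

Yes, satisfiable

1. ◇¬□(¬((q ∧ ¬q) ∨ ¬r) ∨ (r ∨ p)), u
2. ¬□(¬((q ∧ ¬q) ∨ ¬r) ∨ (r ∨ p)), v   [◇-rule on 1: fresh world v, uRv]
3. ¬(¬((q ∧ ¬q) ∨ ¬r) ∨ (r ∨ p)), w   [¬□-rule on 2: fresh world w, vRw]
4. (q ∧ ¬q) ∨ ¬r, w   [¬∨-rule on 3]
5. ¬(r ∨ p), w   [¬∨-rule on 3]
6. ¬r, w   [¬∨-rule on 5]
7. ¬p, w   [¬∨-rule on 5]
Accessibility: uRu, uRv, uRw, vRu, vRv, vRw, wRu, wRv, wRw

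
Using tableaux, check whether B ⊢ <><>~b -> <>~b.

Tableau for the negation ~(<><>~b -> <>~b):
1. ~(<><>~b -> <>~b), u
2. <><>~b, u   [~->-rule on 1]
3. ~<>~b, u   [~->-rule on 1]
4. b, u   [~<>-rule on 3 via uRu]
5. <>~b, v   [<>-rule on 2: fresh world v, uRv]
6. b, v   [~<>-rule on 3 via uRv]
7. ~b, w   [<>-rule on 5: fresh world w, vRw]
Accessibility: uRu, uRv, vRu, vRv, vRw, wRv, wRw
The negation has an open branch (countermodel exists).

Invalid (countermodel exists)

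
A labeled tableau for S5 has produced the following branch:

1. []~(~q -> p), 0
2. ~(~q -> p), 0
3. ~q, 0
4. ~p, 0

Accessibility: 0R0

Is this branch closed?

Open

There is no literal clash: for every atom and world, at most one sign appears.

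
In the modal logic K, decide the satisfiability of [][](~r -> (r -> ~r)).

Yes, satisfiable

1. [][](~r -> (r -> ~r)), w0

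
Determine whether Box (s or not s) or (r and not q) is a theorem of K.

Valid

Tableau for the negation not (Box (s or not s) or (r and not q)):
1. not (Box (s or not s) or (r and not q)), u
2. not Box (s or not s), u   [neg-or-rule on 1]
3. not (r and not q), u   [neg-or-rule on 1]
4. q, u   [neg-and-rule on 3 (branches; this branch)]
5. not (s or not s), v   [neg-Box-rule on 2: fresh world v, uRv]
6. not s, v   [neg-or-rule on 5]
7. s, v   [neg-or-rule on 5]
Accessibility: uRv
Branch closes: s and not s both at v.
All branches of the negation close; one closing branch shown above.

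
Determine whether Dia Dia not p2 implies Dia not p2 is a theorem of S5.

Valid in S5

Tableau for the negation not (Dia Dia not p2 implies Dia not p2):
1. not (Dia Dia not p2 implies Dia not p2), w0
2. Dia Dia not p2, w0   [neg-implies-rule on 1]
3. not Dia not p2, w0   [neg-implies-rule on 1]
4. p2, w0   [neg-Dia-rule on 3 via w0Rw0]
5. Dia not p2, w1   [Dia-rule on 2: fresh world w1, w0Rw1]
6. p2, w1   [neg-Dia-rule on 3 via w0Rw1]
7. not p2, w2   [Dia-rule on 5: fresh world w2, w1Rw2]
8. p2, w2   [neg-Dia-rule on 3 via w0Rw2]
Accessibility: w0Rw0, w0Rw1, w0Rw2, w1Rw0, w1Rw1, w1Rw2, w2Rw0, w2Rw1, w2Rw2
Branch closes: p2 and not p2 both at w2.
All branches of the negation close; one closing branch shown above.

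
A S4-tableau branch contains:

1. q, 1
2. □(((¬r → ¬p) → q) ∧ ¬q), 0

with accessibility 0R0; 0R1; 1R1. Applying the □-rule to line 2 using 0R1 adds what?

((¬r → ¬p) → q) ∧ ¬q, 1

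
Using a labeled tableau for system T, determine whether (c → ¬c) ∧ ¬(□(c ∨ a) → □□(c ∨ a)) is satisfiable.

1. (c → ¬c) ∧ ¬(□(c ∨ a) → □□(c ∨ a)), w0
2. c → ¬c, w0
3. ¬(□(c ∨ a) → □□(c ∨ a)), w0
4. □(c ∨ a), w0
5. ¬□□(c ∨ a), w0
6. c ∨ a, w0
7. ¬c, w0
8. a, w0
9. ¬□(c ∨ a), w1
10. c ∨ a, w1
11. a, w1
12. ¬(c ∨ a), w2
13. ¬c, w2
14. ¬a, w2
Accessibility: w0Rw0, w0Rw1, w1Rw1, w1Rw2, w2Rw2

Satisfiable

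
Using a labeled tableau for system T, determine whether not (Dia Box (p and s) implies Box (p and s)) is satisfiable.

1. not (Dia Box (p and s) implies Box (p and s)), 0
2. Dia Box (p and s), 0
3. not Box (p and s), 0
4. Box (p and s), 1
5. p and s, 1
6. p, 1
7. s, 1
8. not (p and s), 2
9. not s, 2
Accessibility: 0R0, 0R1, 0R2, 1R1, 2R2

Satisfiable (open branch found)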